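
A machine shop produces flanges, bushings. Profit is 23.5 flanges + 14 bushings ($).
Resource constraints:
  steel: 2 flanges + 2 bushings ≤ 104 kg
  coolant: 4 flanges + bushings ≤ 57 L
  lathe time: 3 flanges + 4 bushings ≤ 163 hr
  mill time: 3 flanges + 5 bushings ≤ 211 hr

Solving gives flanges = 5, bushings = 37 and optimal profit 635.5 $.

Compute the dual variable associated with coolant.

4

Binding: coolant and lathe time. Non-binding: steel (20 unused), mill time (11 unused).
Since steel, mill time are not tight, their duals are 0.
From A_Bᵀ y = c: 4·y_coolant + 3·y_lathe time = 23.5; 1·y_coolant + 4·y_lathe time = 14.
Solving: y_coolant = 4, y_lathe time = 2.5.
Shadow price of coolant = 4.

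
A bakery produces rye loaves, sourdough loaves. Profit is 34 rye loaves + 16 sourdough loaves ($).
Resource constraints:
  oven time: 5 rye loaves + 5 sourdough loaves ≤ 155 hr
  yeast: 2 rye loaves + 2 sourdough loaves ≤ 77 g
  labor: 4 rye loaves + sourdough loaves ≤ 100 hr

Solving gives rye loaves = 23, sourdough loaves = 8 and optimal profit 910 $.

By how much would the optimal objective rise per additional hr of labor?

Binding: oven time and labor. Non-binding: yeast (15 unused).
Slack constraints have shadow price 0 (complementary slackness).
Dual feasibility on the basic columns requires 5·y_oven time + 4·y_labor = 34, 5·y_oven time + 1·y_labor = 16.
This yields shadow prices y_oven time = 2, y_labor = 6.
Shadow price of labor = 6.

6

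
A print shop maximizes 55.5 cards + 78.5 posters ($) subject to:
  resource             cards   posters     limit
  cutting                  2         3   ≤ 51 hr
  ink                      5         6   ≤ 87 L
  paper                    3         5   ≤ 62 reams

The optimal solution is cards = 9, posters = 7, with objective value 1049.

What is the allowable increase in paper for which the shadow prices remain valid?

10.5

Binding constraints: ink, paper. The basis is B = [[5,6],[3,5]] with det 7.
Per unit increase in paper, x* moves by d = (-0.8571, 0.7143).
The basis stays optimal until cards reaches 0; allowable increase = 10.5 reams.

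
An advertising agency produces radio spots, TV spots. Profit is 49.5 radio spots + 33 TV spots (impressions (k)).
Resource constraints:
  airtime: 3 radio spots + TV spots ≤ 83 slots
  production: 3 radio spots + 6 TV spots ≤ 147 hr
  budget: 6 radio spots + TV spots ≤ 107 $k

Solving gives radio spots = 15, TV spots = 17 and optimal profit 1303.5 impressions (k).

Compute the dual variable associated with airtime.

0

At the optimum: airtime uses 62 of 83 (slack = 21); production uses 147 of 147 (binding); budget uses 107 of 107 (binding).
Since airtime is not tight, its dual is 0.
Dual feasibility on the basic columns requires 3·y_production + 6·y_budget = 49.5, 6·y_production + 1·y_budget = 33.
Solving: y_production = 4.5, y_budget = 6.
Shadow price of airtime = 0.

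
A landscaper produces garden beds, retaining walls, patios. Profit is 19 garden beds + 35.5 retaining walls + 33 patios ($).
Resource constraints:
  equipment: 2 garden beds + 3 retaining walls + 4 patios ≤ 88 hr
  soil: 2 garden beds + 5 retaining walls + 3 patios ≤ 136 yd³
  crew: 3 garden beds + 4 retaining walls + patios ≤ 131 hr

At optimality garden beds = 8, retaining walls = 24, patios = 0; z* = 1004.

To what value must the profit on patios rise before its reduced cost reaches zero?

34.5

Binding: equipment and soil. Non-binding: crew (11 unused).
Since crew is not tight, its dual is 0.
From A_Bᵀ y = c: 2·y_equipment + 2·y_soil = 19; 3·y_equipment + 5·y_soil = 35.5.
→ y_equipment = 6 and y_soil = 3.5.
patios enters the basis when its profit ≥ yᵀa₃ = 6·4 + 3.5·3 = 34.5.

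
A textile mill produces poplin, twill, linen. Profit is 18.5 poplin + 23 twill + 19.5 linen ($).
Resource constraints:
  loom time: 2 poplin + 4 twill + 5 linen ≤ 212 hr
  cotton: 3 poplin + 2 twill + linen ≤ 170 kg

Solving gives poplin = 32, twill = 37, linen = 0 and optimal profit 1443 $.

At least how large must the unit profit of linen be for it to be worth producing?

At the optimum: loom time uses 212 of 212 (binding); cotton uses 170 of 170 (binding).
The binding rows give the dual system: 2·y_loom time + 3·y_cotton = 18.5 and 4·y_loom time + 2·y_cotton = 23.
Solving: y_loom time = 4, y_cotton = 3.5.
linen enters the basis when its profit ≥ yᵀa₃ = 4·5 + 3.5·1 = 23.5.

23.5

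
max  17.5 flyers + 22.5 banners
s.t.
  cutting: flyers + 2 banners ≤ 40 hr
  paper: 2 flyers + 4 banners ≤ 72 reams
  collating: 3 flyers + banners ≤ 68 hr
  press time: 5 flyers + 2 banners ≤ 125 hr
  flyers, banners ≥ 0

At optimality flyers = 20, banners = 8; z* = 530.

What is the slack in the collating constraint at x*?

collating used = 3·20 + 1·8 = 68; slack = 68 − 68 = 0.

0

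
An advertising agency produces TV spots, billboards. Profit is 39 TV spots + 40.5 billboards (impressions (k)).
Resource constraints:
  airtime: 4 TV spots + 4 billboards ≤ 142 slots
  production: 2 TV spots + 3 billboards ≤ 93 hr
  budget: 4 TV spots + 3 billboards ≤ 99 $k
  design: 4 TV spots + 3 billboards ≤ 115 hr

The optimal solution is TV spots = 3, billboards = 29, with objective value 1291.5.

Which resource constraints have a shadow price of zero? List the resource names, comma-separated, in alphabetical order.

airtime, design

airtime: 128/142 (slack 14)
production: 93/93 (binding)
budget: 99/99 (binding)
design: 99/115 (slack 16)
By complementary slackness, a constraint with positive slack has shadow price 0 → airtime, design.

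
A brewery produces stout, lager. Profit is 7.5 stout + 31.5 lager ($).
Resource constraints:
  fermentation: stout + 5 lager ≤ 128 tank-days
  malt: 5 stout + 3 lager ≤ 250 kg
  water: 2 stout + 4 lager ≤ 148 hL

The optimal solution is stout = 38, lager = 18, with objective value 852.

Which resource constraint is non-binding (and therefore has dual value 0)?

malt

fermentation: 128/128 (binding)
malt: 244/250 (slack 6)
water: 148/148 (binding)
By complementary slackness, a constraint with positive slack has shadow price 0 → malt.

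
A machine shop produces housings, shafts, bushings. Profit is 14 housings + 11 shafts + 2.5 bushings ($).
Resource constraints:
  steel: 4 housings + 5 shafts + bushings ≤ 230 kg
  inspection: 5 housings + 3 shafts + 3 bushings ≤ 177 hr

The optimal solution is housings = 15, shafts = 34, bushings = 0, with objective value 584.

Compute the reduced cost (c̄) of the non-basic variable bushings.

Check each constraint at x*: steel 230/230 (tight); inspection 177/177 (tight).
Dual feasibility on the basic columns requires 4·y_steel + 5·y_inspection = 14, 5·y_steel + 3·y_inspection = 11.
Solving: y_steel = 1, y_inspection = 2.
Reduced cost of bushings: c₃ − yᵀa₃ = 2.5 − (1·1 + 2·3) = 2.5 − 7 = -4.5.

-4.5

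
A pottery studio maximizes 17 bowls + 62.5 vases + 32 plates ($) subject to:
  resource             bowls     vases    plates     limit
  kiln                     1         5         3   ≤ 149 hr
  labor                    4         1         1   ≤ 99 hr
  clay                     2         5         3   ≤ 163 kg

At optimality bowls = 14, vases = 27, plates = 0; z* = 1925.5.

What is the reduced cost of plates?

At the optimum: kiln uses 149 of 149 (binding); labor uses 83 of 99 (slack = 16); clay uses 163 of 163 (binding).
Slack constraints have shadow price 0 (complementary slackness).
The binding rows give the dual system: 1·y_kiln + 2·y_clay = 17 and 5·y_kiln + 5·y_clay = 62.5.
→ y_kiln = 8 and y_clay = 4.5.
Reduced cost of plates: c₃ − yᵀa₃ = 32 − (8·3 + 4.5·3) = 32 − 37.5 = -5.5.

-5.5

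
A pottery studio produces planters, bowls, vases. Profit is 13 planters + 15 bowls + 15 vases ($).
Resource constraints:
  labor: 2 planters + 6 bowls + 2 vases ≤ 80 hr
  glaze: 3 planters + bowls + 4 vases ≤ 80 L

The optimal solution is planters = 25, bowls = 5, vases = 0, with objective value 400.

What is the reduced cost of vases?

-1

At the optimum: labor uses 80 of 80 (binding); glaze uses 80 of 80 (binding).
Dual feasibility on the basic columns requires 2·y_labor + 3·y_glaze = 13, 6·y_labor + 1·y_glaze = 15.
This yields shadow prices y_labor = 2, y_glaze = 3.
Reduced cost of vases: c₃ − yᵀa₃ = 15 − (2·2 + 3·4) = 15 − 16 = -1.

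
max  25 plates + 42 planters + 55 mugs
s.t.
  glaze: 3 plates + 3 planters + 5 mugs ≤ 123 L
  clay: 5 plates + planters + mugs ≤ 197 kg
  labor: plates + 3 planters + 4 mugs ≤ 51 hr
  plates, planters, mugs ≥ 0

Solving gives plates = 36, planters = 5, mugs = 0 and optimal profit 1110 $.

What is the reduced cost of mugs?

Binding: glaze and labor. Non-binding: clay (12 unused).
Since clay is not tight, its dual is 0.
Dual feasibility on the basic columns requires 3·y_glaze + 1·y_labor = 25, 3·y_glaze + 3·y_labor = 42.
→ y_glaze = 5.5 and y_labor = 8.5.
Reduced cost of mugs: c₃ − yᵀa₃ = 55 − (5.5·5 + 8.5·4) = 55 − 61.5 = -6.5.

-6.5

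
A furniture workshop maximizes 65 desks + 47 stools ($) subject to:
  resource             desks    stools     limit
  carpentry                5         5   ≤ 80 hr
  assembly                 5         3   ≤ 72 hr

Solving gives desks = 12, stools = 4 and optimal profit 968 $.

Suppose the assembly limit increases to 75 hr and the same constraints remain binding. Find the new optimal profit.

Check each constraint at x*: carpentry 80/80 (tight); assembly 72/72 (tight).
From A_Bᵀ y = c: 5·y_carpentry + 5·y_assembly = 65; 5·y_carpentry + 3·y_assembly = 47.
This yields shadow prices y_carpentry = 4, y_assembly = 9.
Δz = y_assembly·Δb = 9 × (3) = 27, so new z* = 968 + 27 = 995.

995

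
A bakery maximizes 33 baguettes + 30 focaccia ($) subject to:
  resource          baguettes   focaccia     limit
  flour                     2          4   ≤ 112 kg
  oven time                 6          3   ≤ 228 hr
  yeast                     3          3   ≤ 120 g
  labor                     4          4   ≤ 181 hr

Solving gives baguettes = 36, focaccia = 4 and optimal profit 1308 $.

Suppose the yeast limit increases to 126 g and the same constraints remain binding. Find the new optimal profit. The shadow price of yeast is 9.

Δb = 6, so new z* = 1308 + (9)·(6) = 1308 + 54 = 1362.

1362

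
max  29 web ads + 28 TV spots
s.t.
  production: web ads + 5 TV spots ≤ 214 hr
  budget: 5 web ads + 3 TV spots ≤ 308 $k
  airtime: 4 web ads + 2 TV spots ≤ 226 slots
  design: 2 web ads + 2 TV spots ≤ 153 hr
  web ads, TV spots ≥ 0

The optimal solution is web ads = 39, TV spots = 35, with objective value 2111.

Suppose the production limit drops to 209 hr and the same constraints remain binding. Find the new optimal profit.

2096

At the optimum: production uses 214 of 214 (binding); budget uses 300 of 308 (slack = 8); airtime uses 226 of 226 (binding); design uses 148 of 153 (slack = 5).
Slack constraints have shadow price 0 (complementary slackness).
The binding rows give the dual system: 1·y_production + 4·y_airtime = 29 and 5·y_production + 2·y_airtime = 28.
→ y_production = 3 and y_airtime = 6.5.
Δz = y_production·Δb = 3 × (-5) = -15, so new z* = 2111 − 15 = 2096.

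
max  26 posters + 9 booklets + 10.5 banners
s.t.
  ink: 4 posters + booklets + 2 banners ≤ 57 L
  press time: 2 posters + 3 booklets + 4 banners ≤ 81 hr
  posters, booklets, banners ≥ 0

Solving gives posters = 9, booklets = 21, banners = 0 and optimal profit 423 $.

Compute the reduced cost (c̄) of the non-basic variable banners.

-5.5

At the optimum: ink uses 57 of 57 (binding); press time uses 81 of 81 (binding).
Dual feasibility on the basic columns requires 4·y_ink + 2·y_press time = 26, 1·y_ink + 3·y_press time = 9.
→ y_ink = 6 and y_press time = 1.
Reduced cost of banners: c₃ − yᵀa₃ = 10.5 − (6·2 + 1·4) = 10.5 − 16 = -5.5.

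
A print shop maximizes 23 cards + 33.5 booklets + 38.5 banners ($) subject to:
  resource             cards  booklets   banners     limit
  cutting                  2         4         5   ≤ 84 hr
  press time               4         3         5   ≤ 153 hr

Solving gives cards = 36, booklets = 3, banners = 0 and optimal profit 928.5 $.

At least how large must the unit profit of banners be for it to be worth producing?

45

Check each constraint at x*: cutting 84/84 (tight); press time 153/153 (tight).
Dual feasibility on the basic columns requires 2·y_cutting + 4·y_press time = 23, 4·y_cutting + 3·y_press time = 33.5.
→ y_cutting = 6.5 and y_press time = 2.5.
banners enters the basis when its profit ≥ yᵀa₃ = 6.5·5 + 2.5·5 = 45.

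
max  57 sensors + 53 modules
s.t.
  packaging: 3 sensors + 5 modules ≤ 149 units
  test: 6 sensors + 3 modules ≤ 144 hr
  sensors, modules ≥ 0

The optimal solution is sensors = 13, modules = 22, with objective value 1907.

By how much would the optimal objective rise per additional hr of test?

6

At the optimum: packaging uses 149 of 149 (binding); test uses 144 of 144 (binding).
Dual feasibility on the basic columns requires 3·y_packaging + 6·y_test = 57, 5·y_packaging + 3·y_test = 53.
This yields shadow prices y_packaging = 7, y_test = 6.
Shadow price of test = 6.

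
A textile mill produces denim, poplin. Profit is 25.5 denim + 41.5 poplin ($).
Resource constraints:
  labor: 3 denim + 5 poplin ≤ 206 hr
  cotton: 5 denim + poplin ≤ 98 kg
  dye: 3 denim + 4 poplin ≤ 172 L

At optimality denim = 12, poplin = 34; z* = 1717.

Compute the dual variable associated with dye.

1

Check each constraint at x*: labor 206/206 (tight); cotton 94/98 (slack 4); dye 172/172 (tight).
Since cotton is not tight, its dual is 0.
Dual feasibility on the basic columns requires 3·y_labor + 3·y_dye = 25.5, 5·y_labor + 4·y_dye = 41.5.
This yields shadow prices y_labor = 7.5, y_dye = 1.
Shadow price of dye = 1.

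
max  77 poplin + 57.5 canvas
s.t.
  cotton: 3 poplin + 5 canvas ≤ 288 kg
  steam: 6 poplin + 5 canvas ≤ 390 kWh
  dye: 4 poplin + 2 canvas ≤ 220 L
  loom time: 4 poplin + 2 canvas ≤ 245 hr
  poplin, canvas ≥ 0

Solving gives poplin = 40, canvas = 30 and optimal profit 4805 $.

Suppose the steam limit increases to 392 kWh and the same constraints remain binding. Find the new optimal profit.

4824

Check each constraint at x*: cotton 270/288 (slack 18); steam 390/390 (tight); dye 220/220 (tight); loom time 220/245 (slack 25).
By complementary slackness, y = 0 for the non-binding constraints.
From A_Bᵀ y = c: 6·y_steam + 4·y_dye = 77; 5·y_steam + 2·y_dye = 57.5.
This yields shadow prices y_steam = 9.5, y_dye = 5.
Δz = y_steam·Δb = 9.5 × (2) = 19, so new z* = 4805 + 19 = 4824.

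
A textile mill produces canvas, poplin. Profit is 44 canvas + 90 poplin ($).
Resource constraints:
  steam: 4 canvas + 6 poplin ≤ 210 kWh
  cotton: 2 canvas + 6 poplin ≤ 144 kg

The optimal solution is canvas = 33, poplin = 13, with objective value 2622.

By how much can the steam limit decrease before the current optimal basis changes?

Binding constraints: steam, cotton. The basis is B = [[4,6],[2,6]] with det 12.
Per unit decrease in steam, x* moves by d = (-0.5, 0.1667).
The basis stays optimal until canvas reaches 0; allowable decrease = 66 kWh.

66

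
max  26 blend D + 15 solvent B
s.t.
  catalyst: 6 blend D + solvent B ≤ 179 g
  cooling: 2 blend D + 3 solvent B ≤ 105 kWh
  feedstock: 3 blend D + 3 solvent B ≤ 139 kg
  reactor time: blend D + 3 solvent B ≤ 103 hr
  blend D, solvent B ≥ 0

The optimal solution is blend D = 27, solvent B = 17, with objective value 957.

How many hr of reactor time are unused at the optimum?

reactor time used = 1·27 + 3·17 = 78; slack = 103 − 78 = 25.

25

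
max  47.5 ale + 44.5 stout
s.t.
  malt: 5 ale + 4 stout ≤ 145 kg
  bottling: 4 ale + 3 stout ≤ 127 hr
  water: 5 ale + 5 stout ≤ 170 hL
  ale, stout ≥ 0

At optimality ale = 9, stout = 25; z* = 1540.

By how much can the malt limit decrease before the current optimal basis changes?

9

Binding constraints: malt, water. The basis is B = [[5,4],[5,5]] with det 5.
Per unit decrease in malt, x* moves by d = (-1, 1).
The basis stays optimal until ale reaches 0; allowable decrease = 9 kg.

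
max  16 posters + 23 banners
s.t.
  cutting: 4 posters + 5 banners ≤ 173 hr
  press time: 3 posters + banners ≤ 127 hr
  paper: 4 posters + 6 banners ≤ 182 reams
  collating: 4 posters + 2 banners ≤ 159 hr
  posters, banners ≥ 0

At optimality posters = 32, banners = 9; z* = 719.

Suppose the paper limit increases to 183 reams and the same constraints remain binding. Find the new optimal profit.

722

At the optimum: cutting uses 173 of 173 (binding); press time uses 105 of 127 (slack = 22); paper uses 182 of 182 (binding); collating uses 146 of 159 (slack = 13).
Slack constraints have shadow price 0 (complementary slackness).
Dual feasibility on the basic columns requires 4·y_cutting + 4·y_paper = 16, 5·y_cutting + 6·y_paper = 23.
→ y_cutting = 1 and y_paper = 3.
Δz = y_paper·Δb = 3 × (1) = 3, so new z* = 719 + 3 = 722.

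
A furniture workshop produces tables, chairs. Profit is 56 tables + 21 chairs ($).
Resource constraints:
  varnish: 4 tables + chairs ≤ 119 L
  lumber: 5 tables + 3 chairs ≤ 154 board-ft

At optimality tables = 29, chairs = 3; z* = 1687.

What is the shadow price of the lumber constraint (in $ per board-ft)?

Both varnish and lumber are binding at x*.
From A_Bᵀ y = c: 4·y_varnish + 5·y_lumber = 56; 1·y_varnish + 3·y_lumber = 21.
This yields shadow prices y_varnish = 9, y_lumber = 4.
Shadow price of lumber = 4.

4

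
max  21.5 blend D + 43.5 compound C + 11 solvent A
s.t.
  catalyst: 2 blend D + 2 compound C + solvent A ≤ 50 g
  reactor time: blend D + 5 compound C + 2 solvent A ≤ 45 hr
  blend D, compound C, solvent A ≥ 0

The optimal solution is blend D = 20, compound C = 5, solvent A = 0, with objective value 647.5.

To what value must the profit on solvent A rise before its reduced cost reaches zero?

19

Check each constraint at x*: catalyst 50/50 (tight); reactor time 45/45 (tight).
Dual feasibility on the basic columns requires 2·y_catalyst + 1·y_reactor time = 21.5, 2·y_catalyst + 5·y_reactor time = 43.5.
Solving: y_catalyst = 8, y_reactor time = 5.5.
solvent A enters the basis when its profit ≥ yᵀa₃ = 8·1 + 5.5·2 = 19.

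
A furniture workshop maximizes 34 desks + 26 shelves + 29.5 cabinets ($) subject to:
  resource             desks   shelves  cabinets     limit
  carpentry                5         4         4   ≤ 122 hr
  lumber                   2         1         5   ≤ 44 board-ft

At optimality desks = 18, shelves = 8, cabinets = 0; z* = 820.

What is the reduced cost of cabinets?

Check each constraint at x*: carpentry 122/122 (tight); lumber 44/44 (tight).
Dual feasibility on the basic columns requires 5·y_carpentry + 2·y_lumber = 34, 4·y_carpentry + 1·y_lumber = 26.
Solving: y_carpentry = 6, y_lumber = 2.
Reduced cost of cabinets: c₃ − yᵀa₃ = 29.5 − (6·4 + 2·5) = 29.5 − 34 = -4.5.

-4.5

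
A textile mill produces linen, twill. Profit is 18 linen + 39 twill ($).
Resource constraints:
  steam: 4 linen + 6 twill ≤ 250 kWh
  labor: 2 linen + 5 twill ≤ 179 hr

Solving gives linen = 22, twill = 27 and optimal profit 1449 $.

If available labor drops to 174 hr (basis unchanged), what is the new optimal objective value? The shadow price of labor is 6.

1419

Δb = -5, so new z* = 1449 + (6)·(-5) = 1449 − 30 = 1419.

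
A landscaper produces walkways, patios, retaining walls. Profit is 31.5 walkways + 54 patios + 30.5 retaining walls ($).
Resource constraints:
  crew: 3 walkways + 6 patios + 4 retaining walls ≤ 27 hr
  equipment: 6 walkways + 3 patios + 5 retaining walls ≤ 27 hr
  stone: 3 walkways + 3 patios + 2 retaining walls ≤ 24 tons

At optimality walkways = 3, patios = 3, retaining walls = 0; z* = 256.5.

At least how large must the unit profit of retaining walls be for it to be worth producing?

39

Binding: crew and equipment. Non-binding: stone (6 unused).
Slack constraints have shadow price 0 (complementary slackness).
The binding rows give the dual system: 3·y_crew + 6·y_equipment = 31.5 and 6·y_crew + 3·y_equipment = 54.
→ y_crew = 8.5 and y_equipment = 1.
retaining walls enters the basis when its profit ≥ yᵀa₃ = 8.5·4 + 1·5 = 39.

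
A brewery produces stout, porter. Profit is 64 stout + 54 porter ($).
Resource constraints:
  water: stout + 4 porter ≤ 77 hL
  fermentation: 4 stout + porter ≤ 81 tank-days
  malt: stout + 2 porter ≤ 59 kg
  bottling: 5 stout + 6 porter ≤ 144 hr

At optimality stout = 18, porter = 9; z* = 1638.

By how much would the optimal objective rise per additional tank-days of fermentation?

6

Binding: fermentation and bottling. Non-binding: water (23 unused), malt (23 unused).
Since water, malt are not tight, their duals are 0.
Dual feasibility on the basic columns requires 4·y_fermentation + 5·y_bottling = 64, 1·y_fermentation + 6·y_bottling = 54.
Solving: y_fermentation = 6, y_bottling = 8.
Shadow price of fermentation = 6.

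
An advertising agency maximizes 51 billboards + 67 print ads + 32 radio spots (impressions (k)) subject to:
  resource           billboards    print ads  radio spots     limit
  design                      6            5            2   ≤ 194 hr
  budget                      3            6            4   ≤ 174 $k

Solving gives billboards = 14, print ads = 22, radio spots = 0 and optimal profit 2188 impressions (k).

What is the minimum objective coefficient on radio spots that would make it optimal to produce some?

38

Both design and budget are binding at x*.
Dual feasibility on the basic columns requires 6·y_design + 3·y_budget = 51, 5·y_design + 6·y_budget = 67.
Solving: y_design = 5, y_budget = 7.
radio spots enters the basis when its profit ≥ yᵀa₃ = 5·2 + 7·4 = 38.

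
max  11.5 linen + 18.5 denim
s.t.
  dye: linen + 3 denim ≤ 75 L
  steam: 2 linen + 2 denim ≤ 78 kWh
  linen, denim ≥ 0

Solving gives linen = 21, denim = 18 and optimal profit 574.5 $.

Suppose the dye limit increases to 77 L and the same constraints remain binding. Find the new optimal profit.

581.5

Check each constraint at x*: dye 75/75 (tight); steam 78/78 (tight).
The binding rows give the dual system: 1·y_dye + 2·y_steam = 11.5 and 3·y_dye + 2·y_steam = 18.5.
→ y_dye = 3.5 and y_steam = 4.
Δz = y_dye·Δb = 3.5 × (2) = 7, so new z* = 574.5 + 7 = 581.5.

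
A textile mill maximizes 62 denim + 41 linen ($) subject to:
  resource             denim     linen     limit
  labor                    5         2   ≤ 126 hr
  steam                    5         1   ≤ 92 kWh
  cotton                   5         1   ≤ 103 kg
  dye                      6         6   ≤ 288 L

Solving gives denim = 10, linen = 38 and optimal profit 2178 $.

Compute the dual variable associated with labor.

7

At the optimum: labor uses 126 of 126 (binding); steam uses 88 of 92 (slack = 4); cotton uses 88 of 103 (slack = 15); dye uses 288 of 288 (binding).
Since steam, cotton are not tight, their duals are 0.
From A_Bᵀ y = c: 5·y_labor + 6·y_dye = 62; 2·y_labor + 6·y_dye = 41.
Solving: y_labor = 7, y_dye = 4.5.
Shadow price of labor = 7.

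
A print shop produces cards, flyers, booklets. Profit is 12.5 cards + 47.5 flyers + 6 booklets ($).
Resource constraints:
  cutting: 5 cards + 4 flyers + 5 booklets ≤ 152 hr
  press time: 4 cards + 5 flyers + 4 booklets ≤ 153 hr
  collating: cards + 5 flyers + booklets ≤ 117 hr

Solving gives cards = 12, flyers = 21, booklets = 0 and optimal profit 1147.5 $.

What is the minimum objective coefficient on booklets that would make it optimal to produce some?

12.5

Binding: press time and collating. Non-binding: cutting (8 unused).
Since cutting is not tight, its dual is 0.
Dual feasibility on the basic columns requires 4·y_press time + 1·y_collating = 12.5, 5·y_press time + 5·y_collating = 47.5.
Solving: y_press time = 1, y_collating = 8.5.
booklets enters the basis when its profit ≥ yᵀa₃ = 1·4 + 8.5·1 = 12.5.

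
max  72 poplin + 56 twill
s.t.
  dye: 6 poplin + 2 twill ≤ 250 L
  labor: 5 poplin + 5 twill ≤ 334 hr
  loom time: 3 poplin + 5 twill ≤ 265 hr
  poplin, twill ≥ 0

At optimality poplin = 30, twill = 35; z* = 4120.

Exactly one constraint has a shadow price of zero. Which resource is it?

labor

dye: 250/250 (binding)
labor: 325/334 (slack 9)
loom time: 265/265 (binding)
By complementary slackness, a constraint with positive slack has shadow price 0 → labor.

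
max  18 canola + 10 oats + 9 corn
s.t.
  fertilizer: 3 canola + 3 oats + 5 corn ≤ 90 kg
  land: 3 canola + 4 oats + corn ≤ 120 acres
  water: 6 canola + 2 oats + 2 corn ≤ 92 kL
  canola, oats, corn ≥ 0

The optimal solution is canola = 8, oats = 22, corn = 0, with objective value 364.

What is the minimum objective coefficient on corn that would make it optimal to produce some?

Binding: fertilizer and water. Non-binding: land (8 unused).
By complementary slackness, y = 0 for the non-binding constraint.
From A_Bᵀ y = c: 3·y_fertilizer + 6·y_water = 18; 3·y_fertilizer + 2·y_water = 10.
→ y_fertilizer = 2 and y_water = 2.
corn enters the basis when its profit ≥ yᵀa₃ = 2·5 + 2·2 = 14.

14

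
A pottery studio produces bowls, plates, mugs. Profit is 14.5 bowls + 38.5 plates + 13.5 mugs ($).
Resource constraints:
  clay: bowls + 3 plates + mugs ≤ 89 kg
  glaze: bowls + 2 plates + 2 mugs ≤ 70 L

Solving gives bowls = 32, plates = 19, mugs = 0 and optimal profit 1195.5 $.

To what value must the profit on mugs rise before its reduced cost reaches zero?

Both clay and glaze are binding at x*.
The binding rows give the dual system: 1·y_clay + 1·y_glaze = 14.5 and 3·y_clay + 2·y_glaze = 38.5.
Solving: y_clay = 9.5, y_glaze = 5.
mugs enters the basis when its profit ≥ yᵀa₃ = 9.5·1 + 5·2 = 19.5.

19.5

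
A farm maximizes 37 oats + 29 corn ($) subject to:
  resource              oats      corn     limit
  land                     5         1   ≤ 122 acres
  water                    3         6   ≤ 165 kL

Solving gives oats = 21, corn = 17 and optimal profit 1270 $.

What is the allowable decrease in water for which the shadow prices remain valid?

91.8

Binding constraints: land, water. The basis is B = [[5,1],[3,6]] with det 27.
Per unit decrease in water, x* moves by d = (0.037, -0.1852).
The basis stays optimal until corn reaches 0; allowable decrease = 91.8 kL.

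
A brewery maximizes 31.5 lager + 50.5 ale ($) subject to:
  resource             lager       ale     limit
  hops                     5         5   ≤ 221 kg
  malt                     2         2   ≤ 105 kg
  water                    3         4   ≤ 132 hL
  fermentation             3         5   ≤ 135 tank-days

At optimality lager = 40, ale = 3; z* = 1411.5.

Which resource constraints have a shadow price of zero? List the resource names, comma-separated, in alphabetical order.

hops: 215/221 (slack 6)
malt: 86/105 (slack 19)
water: 132/132 (binding)
fermentation: 135/135 (binding)
By complementary slackness, a constraint with positive slack has shadow price 0 → hops, malt.

hops, malt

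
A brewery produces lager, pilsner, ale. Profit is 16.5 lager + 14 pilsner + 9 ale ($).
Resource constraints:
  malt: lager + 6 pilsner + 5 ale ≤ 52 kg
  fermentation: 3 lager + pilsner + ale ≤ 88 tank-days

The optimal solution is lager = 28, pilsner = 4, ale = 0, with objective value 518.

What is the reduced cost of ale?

At the optimum: malt uses 52 of 52 (binding); fermentation uses 88 of 88 (binding).
From A_Bᵀ y = c: 1·y_malt + 3·y_fermentation = 16.5; 6·y_malt + 1·y_fermentation = 14.
Solving: y_malt = 1.5, y_fermentation = 5.
Reduced cost of ale: c₃ − yᵀa₃ = 9 − (1.5·5 + 5·1) = 9 − 12.5 = -3.5.

-3.5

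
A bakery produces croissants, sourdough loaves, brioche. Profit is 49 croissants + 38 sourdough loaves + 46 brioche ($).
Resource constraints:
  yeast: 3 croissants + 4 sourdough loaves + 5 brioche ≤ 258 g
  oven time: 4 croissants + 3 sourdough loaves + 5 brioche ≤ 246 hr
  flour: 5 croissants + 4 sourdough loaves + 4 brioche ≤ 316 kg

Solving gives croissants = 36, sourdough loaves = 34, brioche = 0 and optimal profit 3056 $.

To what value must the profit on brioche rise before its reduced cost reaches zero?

50

Binding: oven time and flour. Non-binding: yeast (14 unused).
Since yeast is not tight, its dual is 0.
From A_Bᵀ y = c: 4·y_oven time + 5·y_flour = 49; 3·y_oven time + 4·y_flour = 38.
→ y_oven time = 6 and y_flour = 5.
brioche enters the basis when its profit ≥ yᵀa₃ = 6·5 + 5·4 = 50.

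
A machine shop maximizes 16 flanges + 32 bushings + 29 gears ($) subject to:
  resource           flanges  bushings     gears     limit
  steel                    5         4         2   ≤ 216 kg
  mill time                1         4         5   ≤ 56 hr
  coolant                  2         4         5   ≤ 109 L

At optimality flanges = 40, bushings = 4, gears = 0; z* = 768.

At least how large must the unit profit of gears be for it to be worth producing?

Binding: steel and mill time. Non-binding: coolant (13 unused).
Since coolant is not tight, its dual is 0.
Dual feasibility on the basic columns requires 5·y_steel + 1·y_mill time = 16, 4·y_steel + 4·y_mill time = 32.
Solving: y_steel = 2, y_mill time = 6.
gears enters the basis when its profit ≥ yᵀa₃ = 2·2 + 6·5 = 34.

34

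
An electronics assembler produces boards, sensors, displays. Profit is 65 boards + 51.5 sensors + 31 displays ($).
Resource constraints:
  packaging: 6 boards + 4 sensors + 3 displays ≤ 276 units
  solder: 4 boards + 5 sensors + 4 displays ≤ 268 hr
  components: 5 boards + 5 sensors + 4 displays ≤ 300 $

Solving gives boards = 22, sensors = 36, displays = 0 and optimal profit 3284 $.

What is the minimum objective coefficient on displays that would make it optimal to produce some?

At the optimum: packaging uses 276 of 276 (binding); solder uses 268 of 268 (binding); components uses 290 of 300 (slack = 10).
Slack constraints have shadow price 0 (complementary slackness).
From A_Bᵀ y = c: 6·y_packaging + 4·y_solder = 65; 4·y_packaging + 5·y_solder = 51.5.
Solving: y_packaging = 8.5, y_solder = 3.5.
displays enters the basis when its profit ≥ yᵀa₃ = 8.5·3 + 3.5·4 = 39.5.

39.5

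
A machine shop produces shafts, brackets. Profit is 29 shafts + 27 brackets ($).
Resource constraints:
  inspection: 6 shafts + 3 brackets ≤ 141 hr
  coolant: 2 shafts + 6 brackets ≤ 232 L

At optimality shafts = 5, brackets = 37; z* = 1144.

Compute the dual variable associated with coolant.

2.5

Check each constraint at x*: inspection 141/141 (tight); coolant 232/232 (tight).
From A_Bᵀ y = c: 6·y_inspection + 2·y_coolant = 29; 3·y_inspection + 6·y_coolant = 27.
This yields shadow prices y_inspection = 4, y_coolant = 2.5.
Shadow price of coolant = 2.5.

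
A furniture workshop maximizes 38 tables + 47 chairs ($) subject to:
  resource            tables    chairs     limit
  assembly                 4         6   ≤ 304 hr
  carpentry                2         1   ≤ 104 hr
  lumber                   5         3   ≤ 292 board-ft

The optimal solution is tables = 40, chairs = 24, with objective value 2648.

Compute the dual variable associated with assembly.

At the optimum: assembly uses 304 of 304 (binding); carpentry uses 104 of 104 (binding); lumber uses 272 of 292 (slack = 20).
Slack constraints have shadow price 0 (complementary slackness).
The binding rows give the dual system: 4·y_assembly + 2·y_carpentry = 38 and 6·y_assembly + 1·y_carpentry = 47.
→ y_assembly = 7 and y_carpentry = 5.
Shadow price of assembly = 7.

7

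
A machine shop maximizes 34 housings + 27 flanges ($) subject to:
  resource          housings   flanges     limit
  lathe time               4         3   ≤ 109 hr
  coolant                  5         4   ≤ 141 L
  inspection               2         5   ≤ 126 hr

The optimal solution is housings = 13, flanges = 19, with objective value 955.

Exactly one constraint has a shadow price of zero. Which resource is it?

inspection

lathe time: 109/109 (binding)
coolant: 141/141 (binding)
inspection: 121/126 (slack 5)
By complementary slackness, a constraint with positive slack has shadow price 0 → inspection.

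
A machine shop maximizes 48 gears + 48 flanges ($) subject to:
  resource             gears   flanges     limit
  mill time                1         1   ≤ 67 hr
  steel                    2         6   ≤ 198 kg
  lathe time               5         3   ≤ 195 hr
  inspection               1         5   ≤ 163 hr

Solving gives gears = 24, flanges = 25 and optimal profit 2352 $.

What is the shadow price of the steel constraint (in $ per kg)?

4

Check each constraint at x*: mill time 49/67 (slack 18); steel 198/198 (tight); lathe time 195/195 (tight); inspection 149/163 (slack 14).
Since mill time, inspection are not tight, their duals are 0.
Dual feasibility on the basic columns requires 2·y_steel + 5·y_lathe time = 48, 6·y_steel + 3·y_lathe time = 48.
Solving: y_steel = 4, y_lathe time = 8.
Shadow price of steel = 4.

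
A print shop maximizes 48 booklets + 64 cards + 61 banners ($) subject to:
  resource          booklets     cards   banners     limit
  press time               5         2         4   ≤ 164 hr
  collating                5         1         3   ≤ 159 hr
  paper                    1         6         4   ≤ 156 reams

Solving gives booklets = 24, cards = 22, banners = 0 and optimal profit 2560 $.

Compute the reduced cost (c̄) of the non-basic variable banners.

At the optimum: press time uses 164 of 164 (binding); collating uses 142 of 159 (slack = 17); paper uses 156 of 156 (binding).
Slack constraints have shadow price 0 (complementary slackness).
Dual feasibility on the basic columns requires 5·y_press time + 1·y_paper = 48, 2·y_press time + 6·y_paper = 64.
This yields shadow prices y_press time = 8, y_paper = 8.
Reduced cost of banners: c₃ − yᵀa₃ = 61 − (8·4 + 8·4) = 61 − 64 = -3.

-3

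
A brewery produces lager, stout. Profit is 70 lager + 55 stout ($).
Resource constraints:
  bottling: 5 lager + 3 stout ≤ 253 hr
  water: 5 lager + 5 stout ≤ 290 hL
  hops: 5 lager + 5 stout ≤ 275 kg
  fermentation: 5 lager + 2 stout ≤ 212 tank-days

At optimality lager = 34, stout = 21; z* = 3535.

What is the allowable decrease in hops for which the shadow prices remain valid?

Binding constraints: hops, fermentation. The basis is B = [[5,5],[5,2]] with det -15.
Per unit decrease in hops, x* moves by d = (0.1333, -0.3333).
The basis stays optimal until stout reaches 0; allowable decrease = 63 kg.

63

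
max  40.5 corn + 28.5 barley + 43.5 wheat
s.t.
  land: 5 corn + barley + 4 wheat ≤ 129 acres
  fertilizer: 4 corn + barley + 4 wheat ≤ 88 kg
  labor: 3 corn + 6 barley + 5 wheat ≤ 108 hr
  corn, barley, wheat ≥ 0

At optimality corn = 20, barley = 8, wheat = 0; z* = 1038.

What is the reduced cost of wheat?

-4

Binding: fertilizer and labor. Non-binding: land (21 unused).
Slack constraints have shadow price 0 (complementary slackness).
Dual feasibility on the basic columns requires 4·y_fertilizer + 3·y_labor = 40.5, 1·y_fertilizer + 6·y_labor = 28.5.
This yields shadow prices y_fertilizer = 7.5, y_labor = 3.5.
Reduced cost of wheat: c₃ − yᵀa₃ = 43.5 − (7.5·4 + 3.5·5) = 43.5 − 47.5 = -4.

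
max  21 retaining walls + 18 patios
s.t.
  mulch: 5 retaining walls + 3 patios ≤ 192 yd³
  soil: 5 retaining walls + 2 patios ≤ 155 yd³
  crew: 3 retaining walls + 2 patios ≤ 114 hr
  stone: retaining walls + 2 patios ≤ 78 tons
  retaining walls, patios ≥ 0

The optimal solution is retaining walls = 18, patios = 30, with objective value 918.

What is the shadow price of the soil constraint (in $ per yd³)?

0

Check each constraint at x*: mulch 180/192 (slack 12); soil 150/155 (slack 5); crew 114/114 (tight); stone 78/78 (tight).
Since mulch, soil are not tight, their duals are 0.
Dual feasibility on the basic columns requires 3·y_crew + 1·y_stone = 21, 2·y_crew + 2·y_stone = 18.
This yields shadow prices y_crew = 6, y_stone = 3.
Shadow price of soil = 0.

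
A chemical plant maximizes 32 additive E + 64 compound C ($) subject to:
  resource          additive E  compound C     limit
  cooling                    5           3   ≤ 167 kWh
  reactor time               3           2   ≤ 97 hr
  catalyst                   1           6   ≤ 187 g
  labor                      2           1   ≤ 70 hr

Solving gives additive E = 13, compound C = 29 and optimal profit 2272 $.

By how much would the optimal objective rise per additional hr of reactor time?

Check each constraint at x*: cooling 152/167 (slack 15); reactor time 97/97 (tight); catalyst 187/187 (tight); labor 55/70 (slack 15).
Slack constraints have shadow price 0 (complementary slackness).
From A_Bᵀ y = c: 3·y_reactor time + 1·y_catalyst = 32; 2·y_reactor time + 6·y_catalyst = 64.
→ y_reactor time = 8 and y_catalyst = 8.
Shadow price of reactor time = 8.

8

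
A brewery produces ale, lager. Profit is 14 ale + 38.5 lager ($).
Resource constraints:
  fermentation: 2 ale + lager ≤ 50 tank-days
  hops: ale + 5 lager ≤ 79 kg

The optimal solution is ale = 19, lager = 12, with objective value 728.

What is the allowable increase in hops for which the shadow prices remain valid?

171

Binding constraints: fermentation, hops. The basis is B = [[2,1],[1,5]] with det 9.
Per unit increase in hops, x* moves by d = (-0.1111, 0.2222).
The basis stays optimal until ale reaches 0; allowable increase = 171 kg.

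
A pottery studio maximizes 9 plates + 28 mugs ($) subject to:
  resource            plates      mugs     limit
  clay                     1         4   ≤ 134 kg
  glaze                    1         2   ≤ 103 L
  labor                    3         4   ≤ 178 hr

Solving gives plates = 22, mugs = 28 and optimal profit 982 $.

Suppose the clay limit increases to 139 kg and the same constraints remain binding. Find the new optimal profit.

Check each constraint at x*: clay 134/134 (tight); glaze 78/103 (slack 25); labor 178/178 (tight).
By complementary slackness, y = 0 for the non-binding constraint.
Dual feasibility on the basic columns requires 1·y_clay + 3·y_labor = 9, 4·y_clay + 4·y_labor = 28.
→ y_clay = 6 and y_labor = 1.
Δz = y_clay·Δb = 6 × (5) = 30, so new z* = 982 + 30 = 1012.

1012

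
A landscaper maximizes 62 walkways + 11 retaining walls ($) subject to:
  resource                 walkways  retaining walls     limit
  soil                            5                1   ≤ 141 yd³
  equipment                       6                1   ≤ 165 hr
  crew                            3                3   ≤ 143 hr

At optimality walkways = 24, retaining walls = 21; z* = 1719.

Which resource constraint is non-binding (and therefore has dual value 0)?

crew

soil: 141/141 (binding)
equipment: 165/165 (binding)
crew: 135/143 (slack 8)
By complementary slackness, a constraint with positive slack has shadow price 0 → crew.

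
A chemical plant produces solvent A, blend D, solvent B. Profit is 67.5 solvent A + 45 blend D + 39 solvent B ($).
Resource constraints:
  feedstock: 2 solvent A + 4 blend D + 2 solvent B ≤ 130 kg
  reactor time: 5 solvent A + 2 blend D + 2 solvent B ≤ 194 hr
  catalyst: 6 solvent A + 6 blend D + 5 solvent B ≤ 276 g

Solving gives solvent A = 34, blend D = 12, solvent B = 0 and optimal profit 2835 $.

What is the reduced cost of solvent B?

Binding: reactor time and catalyst. Non-binding: feedstock (14 unused).
Slack constraints have shadow price 0 (complementary slackness).
The binding rows give the dual system: 5·y_reactor time + 6·y_catalyst = 67.5 and 2·y_reactor time + 6·y_catalyst = 45.
Solving: y_reactor time = 7.5, y_catalyst = 5.
Reduced cost of solvent B: c₃ − yᵀa₃ = 39 − (7.5·2 + 5·5) = 39 − 40 = -1.

-1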